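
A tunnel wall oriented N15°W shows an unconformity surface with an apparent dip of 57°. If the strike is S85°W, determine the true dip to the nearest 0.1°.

The section is 80° from the strike.
tan(true dip) = tan 57° / sin 80° = 1.5636
true dip = arctan 1.5636 = 57.40°

57.4°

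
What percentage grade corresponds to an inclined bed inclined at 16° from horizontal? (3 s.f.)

grade % = 100 × tan 16° = 100 × 0.2867

28.7%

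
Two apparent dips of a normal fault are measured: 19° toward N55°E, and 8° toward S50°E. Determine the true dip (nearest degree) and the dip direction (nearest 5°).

true dip 19°, dip direction 065°

The two traces are lines in the plane: v₁ = (sin 55°·cos 19°, cos 55°·cos 19°, −sin 19°), v₂ = (sin 130°·cos 8°, cos 130°·cos 8°, −sin 8°).
Cross product v₁ × v₂ gives the pole to the plane: n ∝ (0.283, 0.139, 0.904).
True dip = arccos(n_z / |n|) = arccos(0.9443) = 19.2°.
The horizontal component of n points toward azimuth atan2(n_x, n_y) = 64°, the dip direction.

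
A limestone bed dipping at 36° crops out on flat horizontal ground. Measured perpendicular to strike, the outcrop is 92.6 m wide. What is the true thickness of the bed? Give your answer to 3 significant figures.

54.4 m

True thickness t = w · sin(dip) = 92.6 × sin 36°
t = 92.6 × 0.5878 = 54.429 m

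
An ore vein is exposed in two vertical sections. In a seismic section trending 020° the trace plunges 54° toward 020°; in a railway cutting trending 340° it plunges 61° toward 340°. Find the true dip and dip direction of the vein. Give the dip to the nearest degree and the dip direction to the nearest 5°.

Represent each trace as a vector plunging at its apparent dip toward its trend (east-north-up frame): v₁ = (0.201, 0.552, -0.809), v₂ = (-0.166, 0.456, -0.875).
Cross product v₁ × v₂ gives the pole to the plane: n ∝ (-0.115, 0.310, 0.183).
Dip δ = arctan(|n_h|/n_z) = arctan(0.330/0.183) = 61.0°.
The horizontal component of n points toward azimuth atan2(n_x, n_y) = 340°, the dip direction.

true dip 61°, dip direction 340°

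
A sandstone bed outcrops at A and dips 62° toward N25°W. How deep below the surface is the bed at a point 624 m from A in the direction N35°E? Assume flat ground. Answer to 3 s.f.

The hole lies 60° from the dip direction, so the down-dip offset is 624 × cos 60° = 312.00 m.
Depth = down-dip offset × tan(dip) = 312.00 × tan 62° = 312.00 × 1.8807
Depth = 586.79 m

587 m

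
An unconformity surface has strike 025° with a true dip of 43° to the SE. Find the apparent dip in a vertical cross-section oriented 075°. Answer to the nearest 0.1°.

35.5°

The strike is 025° and the section trends 075°; the acute angle between them is β = 50°.
tan(apparent dip) = tan 43° · sin 50° = 0.7143
α = arctan(0.7143) = 35.54°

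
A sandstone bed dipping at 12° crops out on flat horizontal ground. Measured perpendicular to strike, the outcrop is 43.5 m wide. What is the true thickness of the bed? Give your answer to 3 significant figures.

9.04 m

True thickness t = w · sin(dip) = 43.5 × sin 12°
t = 43.5 × 0.2079 = 9.044 m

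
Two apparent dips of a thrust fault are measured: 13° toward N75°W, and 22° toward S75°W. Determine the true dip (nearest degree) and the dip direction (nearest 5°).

Each apparent-dip line lies in the plane. As unit vectors (x east, y north, z up), v₁ plunges 13°→N75°W and v₂ plunges 22°→S75°W.
n = v₁ × v₂ = (-0.148, -0.151, 0.452) (taken with n_z > 0).
True dip = arccos(n_z / |n|) = arccos(0.9054) = 25.1°.
The horizontal component of n points toward azimuth atan2(n_x, n_y) = 224°, the dip direction.

true dip 25°, dip direction 225°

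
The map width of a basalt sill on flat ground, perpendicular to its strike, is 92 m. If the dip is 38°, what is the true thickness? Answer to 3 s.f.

True thickness t = w · sin(dip) = 92 × sin 38°
t = 92 × 0.6157 = 56.641 m

56.6 m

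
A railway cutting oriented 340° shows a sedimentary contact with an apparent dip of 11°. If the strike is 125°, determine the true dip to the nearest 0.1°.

β = acute angle between strike 125° and section 340° = 35°.
tan(true dip) = tan 11° / sin 35° = 0.3389
δ = arctan(0.3389) = 18.72°

18.7°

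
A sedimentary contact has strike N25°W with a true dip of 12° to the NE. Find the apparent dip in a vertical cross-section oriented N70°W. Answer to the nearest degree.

9°

The section lies 45° from the strike.
tan α = tan 12° × sin 45° = 0.2126 × 0.7071 = 0.1503
apparent dip = arctan 0.1503 = 8.55°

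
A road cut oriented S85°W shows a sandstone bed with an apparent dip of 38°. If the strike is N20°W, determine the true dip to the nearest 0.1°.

The section is 75° from the strike.
tan δ = tan α / sin β = tan 38° / sin 75° = 0.7813 / 0.9659 = 0.8088
δ = arctan(0.8088) = 38.97°

39.0°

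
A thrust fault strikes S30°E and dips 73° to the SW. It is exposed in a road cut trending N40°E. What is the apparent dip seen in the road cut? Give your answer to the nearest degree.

Angle between strike (S30°E) and section (N40°E): β = 70°.
tan(apparent dip) = tan 73° · sin 70° = 3.0736
apparent dip = arctan 3.0736 = 71.98°

72°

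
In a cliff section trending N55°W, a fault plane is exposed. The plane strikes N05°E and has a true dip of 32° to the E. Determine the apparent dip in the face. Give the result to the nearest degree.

28°

The strike is N05°E and the section trends N55°W; the acute angle between them is β = 60°.
tan(apparent dip) = tan 32° · sin 60° = 0.5412
α = arctan(0.5412) = 28.42°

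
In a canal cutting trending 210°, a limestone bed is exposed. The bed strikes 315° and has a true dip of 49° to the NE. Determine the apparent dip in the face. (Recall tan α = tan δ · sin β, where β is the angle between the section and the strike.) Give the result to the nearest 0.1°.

48.0°

The strike is 315° and the section trends 210°; the acute angle between them is β = 75°.
tan α = tan 49° × sin 75° = 1.1504 × 0.9659 = 1.1112
apparent dip = arctan 1.1112 = 48.01°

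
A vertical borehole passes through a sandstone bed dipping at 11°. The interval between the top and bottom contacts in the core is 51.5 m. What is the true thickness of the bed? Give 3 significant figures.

True thickness t = h · cos(dip) = 51.5 × cos 11°
t = 51.5 × 0.9816 = 50.554 m

50.6 m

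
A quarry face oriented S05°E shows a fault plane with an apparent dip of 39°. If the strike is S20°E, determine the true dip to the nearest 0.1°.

72.3°

β = acute angle between strike S20°E and section S05°E = 15°.
tan(true dip) = tan 39° / sin 15° = 3.1288
δ = arctan(3.1288) = 72.28°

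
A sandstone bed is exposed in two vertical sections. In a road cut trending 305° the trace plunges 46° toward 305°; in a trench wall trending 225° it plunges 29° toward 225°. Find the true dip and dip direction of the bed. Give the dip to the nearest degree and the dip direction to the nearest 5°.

The two traces are lines in the plane: v₁ = (sin 305°·cos 46°, cos 305°·cos 46°, −sin 46°), v₂ = (sin 225°·cos 29°, cos 225°·cos 29°, −sin 29°).
The plane normal is n = v₁ × v₂ ∝ (-0.638, 0.169, 0.598).
Dip δ = arctan(|n_h|/n_z) = arctan(0.660/0.598) = 47.8°.
Dip direction = azimuth of (n_x, n_y) = atan2(-0.638, 0.169) = 285°.

true dip 48°, dip direction 285°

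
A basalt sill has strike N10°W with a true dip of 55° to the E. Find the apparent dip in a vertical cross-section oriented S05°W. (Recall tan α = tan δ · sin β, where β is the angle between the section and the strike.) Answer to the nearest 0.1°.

20.3°

The section lies 15° from the strike.
tan(apparent dip) = tan 55° · sin 15° = 0.3696
apparent dip = arctan 0.3696 = 20.29°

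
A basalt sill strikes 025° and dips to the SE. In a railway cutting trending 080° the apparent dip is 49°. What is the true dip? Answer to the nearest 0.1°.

β = acute angle between strike 025° and section 080° = 55°.
tan(true dip) = tan 49° / sin 55° = 1.4043
true dip = arctan 1.4043 = 54.55°

54.5°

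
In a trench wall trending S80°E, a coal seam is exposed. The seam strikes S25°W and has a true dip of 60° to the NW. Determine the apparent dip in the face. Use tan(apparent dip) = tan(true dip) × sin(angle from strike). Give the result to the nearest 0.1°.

The section lies 75° from the strike.
tan(apparent dip) = tan 60° · sin 75° = 1.6730
apparent dip = arctan 1.6730 = 59.13°

59.1°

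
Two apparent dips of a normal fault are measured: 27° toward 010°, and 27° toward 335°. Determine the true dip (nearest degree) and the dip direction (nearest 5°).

The two traces are lines in the plane: v₁ = (sin 10°·cos 27°, cos 10°·cos 27°, −sin 27°), v₂ = (sin 335°·cos 27°, cos 335°·cos 27°, −sin 27°).
n = v₁ × v₂ = (-0.032, 0.241, 0.455) (taken with n_z > 0).
tan δ = √(n_x²+n_y²)/n_z = 0.243/0.455, so δ = 28.1°.
The horizontal component of n points toward azimuth atan2(n_x, n_y) = 352°, the dip direction.

true dip 28°, dip direction 350°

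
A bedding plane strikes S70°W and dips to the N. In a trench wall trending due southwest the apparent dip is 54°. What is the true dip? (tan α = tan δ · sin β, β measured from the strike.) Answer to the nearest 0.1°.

β = acute angle between strike S70°W and section due southwest = 25°.
tan(true dip) = tan 54° / sin 25° = 3.2568
δ = arctan(3.2568) = 72.93°

72.9°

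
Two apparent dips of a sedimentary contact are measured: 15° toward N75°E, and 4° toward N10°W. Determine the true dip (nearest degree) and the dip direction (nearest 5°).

The two traces are lines in the plane: v₁ = (sin 75°·cos 15°, cos 75°·cos 15°, −sin 15°), v₂ = (sin 350°·cos 4°, cos 350°·cos 4°, −sin 4°).
Cross product v₁ × v₂ gives the pole to the plane: n ∝ (0.237, 0.110, 0.960).
Dip δ = arctan(|n_h|/n_z) = arctan(0.261/0.960) = 15.2°.
The horizontal component of n points toward azimuth atan2(n_x, n_y) = 65°, the dip direction.

true dip 15°, dip direction 065°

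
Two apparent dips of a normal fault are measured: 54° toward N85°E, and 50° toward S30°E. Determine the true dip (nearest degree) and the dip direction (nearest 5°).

Each apparent-dip line lies in the plane. As unit vectors (x east, y north, z up), v₁ plunges 54°→N85°E and v₂ plunges 50°→S30°E.
n = v₁ × v₂ = (0.490, -0.189, 0.342) (taken with n_z > 0).
tan δ = √(n_x²+n_y²)/n_z = 0.525/0.342, so δ = 56.9°.
Dip direction = atan2(0.490, -0.189) = 111° (azimuth of n's horizontal projection).

true dip 57°, dip direction 110°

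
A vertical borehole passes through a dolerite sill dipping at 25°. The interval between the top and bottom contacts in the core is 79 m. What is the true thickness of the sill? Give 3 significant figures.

71.6 m

True thickness t = h · cos(dip) = 79 × cos 25°
t = 79 × 0.9063 = 71.598 m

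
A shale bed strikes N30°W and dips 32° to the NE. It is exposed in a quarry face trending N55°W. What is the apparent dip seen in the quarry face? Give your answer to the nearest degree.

15°

The strike is N30°W and the section trends N55°W; the acute angle between them is β = 25°.
tan α = tan 32° × sin 25° = 0.6249 × 0.4226 = 0.2641
apparent dip = arctan 0.2641 = 14.79°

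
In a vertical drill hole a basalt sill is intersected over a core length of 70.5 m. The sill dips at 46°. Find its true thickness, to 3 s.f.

49.0 m

True thickness t = h · cos(dip) = 70.5 × cos 46°
t = 70.5 × 0.6947 = 48.973 m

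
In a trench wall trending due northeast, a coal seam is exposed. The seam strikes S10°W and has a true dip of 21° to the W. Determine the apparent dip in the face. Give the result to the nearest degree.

Angle between strike (S10°W) and section (due northeast): β = 35°.
tan(apparent dip) = tan 21° · sin 35° = 0.2202
apparent dip = arctan 0.2202 = 12.42°

12°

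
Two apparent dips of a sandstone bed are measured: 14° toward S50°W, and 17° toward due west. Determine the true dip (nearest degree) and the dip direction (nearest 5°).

true dip 17°, dip direction 265°

The two traces are lines in the plane: v₁ = (sin 230°·cos 14°, cos 230°·cos 14°, −sin 14°), v₂ = (sin 270°·cos 17°, cos 270°·cos 17°, −sin 17°).
Cross product v₁ × v₂ gives the pole to the plane: n ∝ (-0.182, -0.014, 0.596).
tan δ = √(n_x²+n_y²)/n_z = 0.183/0.596, so δ = 17.0°.
Dip direction = atan2(-0.182, -0.014) = 266° (azimuth of n's horizontal projection).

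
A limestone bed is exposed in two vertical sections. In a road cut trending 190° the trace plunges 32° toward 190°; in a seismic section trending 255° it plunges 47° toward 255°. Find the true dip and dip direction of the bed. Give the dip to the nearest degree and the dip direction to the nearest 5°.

true dip 47°, dip direction 245°

Represent each trace as a vector plunging at its apparent dip toward its trend (east-north-up frame): v₁ = (-0.147, -0.835, -0.530), v₂ = (-0.659, -0.177, -0.731).
Cross product v₁ × v₂ gives the pole to the plane: n ∝ (-0.517, -0.241, 0.524).
Dip δ = arctan(|n_h|/n_z) = arctan(0.571/0.524) = 47.4°.
The horizontal component of n points toward azimuth atan2(n_x, n_y) = 245°, the dip direction.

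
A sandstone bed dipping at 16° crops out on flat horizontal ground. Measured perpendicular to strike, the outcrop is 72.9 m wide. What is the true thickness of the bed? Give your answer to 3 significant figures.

True thickness t = w · sin(dip) = 72.9 × sin 16°
t = 72.9 × 0.2756 = 20.094 m

20.1 m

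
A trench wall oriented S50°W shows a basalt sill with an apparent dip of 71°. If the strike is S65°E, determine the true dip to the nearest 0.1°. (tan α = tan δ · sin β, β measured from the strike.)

β = acute angle between strike S65°E and section S50°W = 65°.
tan(true dip) = tan 71° / sin 65° = 3.2044
true dip = arctan 3.2044 = 72.67°

72.7°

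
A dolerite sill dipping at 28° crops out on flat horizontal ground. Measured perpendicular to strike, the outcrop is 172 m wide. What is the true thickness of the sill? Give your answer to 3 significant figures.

80.7 m

True thickness t = w · sin(dip) = 172 × sin 28°
t = 172 × 0.4695 = 80.749 m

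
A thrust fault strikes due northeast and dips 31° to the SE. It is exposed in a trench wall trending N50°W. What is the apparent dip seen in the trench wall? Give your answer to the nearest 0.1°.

30.9°

The strike is due northeast and the section trends N50°W; the acute angle between them is β = 85°.
tan(apparent dip) = tan 31° · sin 85° = 0.5986
α = arctan(0.5986) = 30.90°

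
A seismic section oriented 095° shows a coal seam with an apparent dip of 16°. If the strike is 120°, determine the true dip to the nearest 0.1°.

34.2°

The section is 25° from the strike.
tan δ = tan α / sin β = tan 16° / sin 25° = 0.2867 / 0.4226 = 0.6785
δ = arctan(0.6785) = 34.16°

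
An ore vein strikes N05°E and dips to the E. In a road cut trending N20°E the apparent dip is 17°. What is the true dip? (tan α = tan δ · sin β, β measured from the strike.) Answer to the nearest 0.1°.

49.8°

β = acute angle between strike N05°E and section N20°E = 15°.
tan(true dip) = tan 17° / sin 15° = 1.1813
true dip = arctan 1.1813 = 49.75°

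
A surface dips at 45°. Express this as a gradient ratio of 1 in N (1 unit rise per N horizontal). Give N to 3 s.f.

1 in 1.00

1 : N means tan θ = 1/N, so N = 1/tan 45° = 1/1.0000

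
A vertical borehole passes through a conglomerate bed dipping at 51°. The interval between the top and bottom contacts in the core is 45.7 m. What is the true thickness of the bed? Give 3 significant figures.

28.8 m

True thickness t = h · cos(dip) = 45.7 × cos 51°
t = 45.7 × 0.6293 = 28.760 m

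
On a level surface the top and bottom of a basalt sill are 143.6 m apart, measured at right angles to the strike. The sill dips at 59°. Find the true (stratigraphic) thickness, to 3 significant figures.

123 m

True thickness t = w · sin(dip) = 143.6 × sin 59°
t = 143.6 × 0.8572 = 123.089 m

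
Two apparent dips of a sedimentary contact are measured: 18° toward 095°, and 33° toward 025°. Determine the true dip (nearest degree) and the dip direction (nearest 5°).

Represent each trace as a vector plunging at its apparent dip toward its trend (east-north-up frame): v₁ = (0.947, -0.083, -0.309), v₂ = (0.354, 0.760, -0.545).
The plane normal is n = v₁ × v₂ ∝ (0.280, 0.406, 0.750).
True dip = arccos(n_z / |n|) = arccos(0.8352) = 33.4°.
Dip direction = azimuth of (n_x, n_y) = atan2(0.280, 0.406) = 35°.

true dip 33°, dip direction 035°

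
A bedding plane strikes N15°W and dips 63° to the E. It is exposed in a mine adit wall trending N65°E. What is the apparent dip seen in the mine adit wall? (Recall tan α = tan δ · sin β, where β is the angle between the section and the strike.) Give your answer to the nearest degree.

63°

The section lies 80° from the strike.
tan(apparent dip) = tan 63° · sin 80° = 1.9328
apparent dip = arctan 1.9328 = 62.64°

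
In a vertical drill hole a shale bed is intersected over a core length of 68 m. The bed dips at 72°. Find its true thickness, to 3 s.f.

True thickness t = h · cos(dip) = 68 × cos 72°
t = 68 × 0.3090 = 21.013 m

21.0 m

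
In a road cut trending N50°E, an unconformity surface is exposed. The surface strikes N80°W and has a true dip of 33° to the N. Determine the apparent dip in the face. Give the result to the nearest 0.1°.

The section lies 50° from the strike.
tan(apparent dip) = tan 33° · sin 50° = 0.4975
α = arctan(0.4975) = 26.45°

26.4°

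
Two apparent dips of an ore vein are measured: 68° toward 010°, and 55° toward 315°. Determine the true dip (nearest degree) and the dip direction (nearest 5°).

true dip 68°, dip direction 010°

Represent each trace as a vector plunging at its apparent dip toward its trend (east-north-up frame): v₁ = (0.065, 0.369, -0.927), v₂ = (-0.406, 0.406, -0.819).
The plane normal is n = v₁ × v₂ ∝ (0.074, 0.429, 0.176).
Dip δ = arctan(|n_h|/n_z) = arctan(0.436/0.176) = 68.0°.
Dip direction = atan2(0.074, 0.429) = 10° (azimuth of n's horizontal projection).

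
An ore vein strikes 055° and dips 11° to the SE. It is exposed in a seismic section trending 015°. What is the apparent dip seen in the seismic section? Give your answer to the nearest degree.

7°

Angle between strike (055°) and section (015°): β = 40°.
tan(apparent dip) = tan 11° · sin 40° = 0.1249
apparent dip = arctan 0.1249 = 7.12°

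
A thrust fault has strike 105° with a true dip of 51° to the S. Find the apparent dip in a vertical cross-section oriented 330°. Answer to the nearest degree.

41°

The strike is 105° and the section trends 330°; the acute angle between them is β = 45°.
tan α = tan 51° × sin 45° = 1.2349 × 0.7071 = 0.8732
α = arctan(0.8732) = 41.13°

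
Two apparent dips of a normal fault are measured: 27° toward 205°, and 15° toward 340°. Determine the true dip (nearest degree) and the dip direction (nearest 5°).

true dip 46°, dip direction 265°

The two traces are lines in the plane: v₁ = (sin 205°·cos 27°, cos 205°·cos 27°, −sin 27°), v₂ = (sin 340°·cos 15°, cos 340°·cos 15°, −sin 15°).
The plane normal is n = v₁ × v₂ ∝ (-0.621, -0.053, 0.609).
Dip δ = arctan(|n_h|/n_z) = arctan(0.623/0.609) = 45.7°.
Dip direction = atan2(-0.621, -0.053) = 265° (azimuth of n's horizontal projection).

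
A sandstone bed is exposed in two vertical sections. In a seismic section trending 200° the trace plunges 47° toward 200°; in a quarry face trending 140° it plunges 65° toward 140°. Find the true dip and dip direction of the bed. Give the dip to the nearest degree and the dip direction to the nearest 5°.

Each apparent-dip line lies in the plane. As unit vectors (x east, y north, z up), v₁ plunges 47°→200° and v₂ plunges 65°→140°.
n = v₁ × v₂ = (0.344, -0.410, 0.250) (taken with n_z > 0).
Dip δ = arctan(|n_h|/n_z) = arctan(0.535/0.250) = 65.0°.
Dip direction = azimuth of (n_x, n_y) = atan2(0.344, -0.410) = 140°.

true dip 65°, dip direction 140°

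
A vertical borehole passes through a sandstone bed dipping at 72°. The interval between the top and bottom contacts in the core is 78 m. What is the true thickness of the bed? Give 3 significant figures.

True thickness t = h · cos(dip) = 78 × cos 72°
t = 78 × 0.3090 = 24.103 m

24.1 m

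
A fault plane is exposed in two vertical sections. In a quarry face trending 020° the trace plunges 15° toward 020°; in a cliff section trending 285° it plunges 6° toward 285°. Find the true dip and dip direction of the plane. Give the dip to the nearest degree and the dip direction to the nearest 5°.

true dip 17°, dip direction 355°

The two traces are lines in the plane: v₁ = (sin 20°·cos 15°, cos 20°·cos 15°, −sin 15°), v₂ = (sin 285°·cos 6°, cos 285°·cos 6°, −sin 6°).
n = v₁ × v₂ = (-0.028, 0.283, 0.957) (taken with n_z > 0).
tan δ = √(n_x²+n_y²)/n_z = 0.285/0.957, so δ = 16.6°.
Dip direction = atan2(-0.028, 0.283) = 354° (azimuth of n's horizontal projection).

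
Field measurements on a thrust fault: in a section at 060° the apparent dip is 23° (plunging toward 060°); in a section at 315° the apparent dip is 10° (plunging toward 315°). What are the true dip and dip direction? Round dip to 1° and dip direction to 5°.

The two traces are lines in the plane: v₁ = (sin 60°·cos 23°, cos 60°·cos 23°, −sin 23°), v₂ = (sin 315°·cos 10°, cos 315°·cos 10°, −sin 10°).
Cross product v₁ × v₂ gives the pole to the plane: n ∝ (0.192, 0.411, 0.876).
tan δ = √(n_x²+n_y²)/n_z = 0.453/0.876, so δ = 27.4°.
Dip direction = atan2(0.192, 0.411) = 25° (azimuth of n's horizontal projection).

true dip 27°, dip direction 025°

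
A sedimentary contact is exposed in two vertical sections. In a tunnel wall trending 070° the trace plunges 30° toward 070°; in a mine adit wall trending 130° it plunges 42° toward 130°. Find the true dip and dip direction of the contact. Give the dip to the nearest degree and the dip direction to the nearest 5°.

true dip 42°, dip direction 120°

The two traces are lines in the plane: v₁ = (sin 70°·cos 30°, cos 70°·cos 30°, −sin 30°), v₂ = (sin 130°·cos 42°, cos 130°·cos 42°, −sin 42°).
The plane normal is n = v₁ × v₂ ∝ (0.437, -0.260, 0.557).
True dip = arccos(n_z / |n|) = arccos(0.7388) = 42.4°.
Dip direction = atan2(0.437, -0.260) = 121° (azimuth of n's horizontal projection).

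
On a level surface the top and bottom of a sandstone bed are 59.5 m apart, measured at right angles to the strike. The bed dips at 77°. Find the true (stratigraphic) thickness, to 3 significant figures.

58.0 m

True thickness t = w · sin(dip) = 59.5 × sin 77°
t = 59.5 × 0.9744 = 57.975 m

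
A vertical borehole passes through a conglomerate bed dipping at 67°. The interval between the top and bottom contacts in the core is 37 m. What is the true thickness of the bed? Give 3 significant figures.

14.5 m

True thickness t = h · cos(dip) = 37 × cos 67°
t = 37 × 0.3907 = 14.457 m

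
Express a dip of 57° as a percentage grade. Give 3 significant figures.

154%

grade % = 100 × tan 57° = 100 × 1.5399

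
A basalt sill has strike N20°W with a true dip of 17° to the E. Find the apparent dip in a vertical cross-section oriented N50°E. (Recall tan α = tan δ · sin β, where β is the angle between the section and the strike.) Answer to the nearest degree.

16°

The section lies 70° from the strike.
tan(apparent dip) = tan 17° · sin 70° = 0.2873
apparent dip = arctan 0.2873 = 16.03°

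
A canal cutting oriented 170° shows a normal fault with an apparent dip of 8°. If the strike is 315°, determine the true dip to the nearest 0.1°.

13.8°

The section is 35° from the strike.
tan(true dip) = tan 8° / sin 35° = 0.2450
δ = arctan(0.2450) = 13.77°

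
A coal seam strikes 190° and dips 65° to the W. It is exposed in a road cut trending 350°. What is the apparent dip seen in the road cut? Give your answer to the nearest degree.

36°

The strike is 190° and the section trends 350°; the acute angle between them is β = 20°.
tan α = tan 65° × sin 20° = 2.1445 × 0.3420 = 0.7335
apparent dip = arctan 0.7335 = 36.26°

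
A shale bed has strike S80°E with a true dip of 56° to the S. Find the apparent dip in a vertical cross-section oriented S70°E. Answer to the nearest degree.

The strike is S80°E and the section trends S70°E; the acute angle between them is β = 10°.
tan α = tan 56° × sin 10° = 1.4826 × 0.1736 = 0.2574
apparent dip = arctan 0.2574 = 14.44°

14°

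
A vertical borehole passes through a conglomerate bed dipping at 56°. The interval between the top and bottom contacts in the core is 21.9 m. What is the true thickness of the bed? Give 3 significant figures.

12.2 m

True thickness t = h · cos(dip) = 21.9 × cos 56°
t = 21.9 × 0.5592 = 12.246 m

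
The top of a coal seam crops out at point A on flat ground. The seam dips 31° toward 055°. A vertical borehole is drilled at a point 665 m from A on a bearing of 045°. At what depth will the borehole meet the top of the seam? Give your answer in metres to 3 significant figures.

The hole lies 10° from the dip direction, so the down-dip offset is 665 × cos 10° = 654.90 m.
Depth = down-dip offset × tan(dip) = 654.90 × tan 31° = 654.90 × 0.6009
Depth = 393.50 m

394 m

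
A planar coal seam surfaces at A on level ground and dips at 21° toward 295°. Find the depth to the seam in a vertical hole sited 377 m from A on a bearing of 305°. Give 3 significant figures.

The hole lies 10° from the dip direction, so the down-dip offset is 377 × cos 10° = 371.27 m.
Depth = down-dip offset × tan(dip) = 371.27 × tan 21° = 371.27 × 0.3839
Depth = 142.52 m

143 m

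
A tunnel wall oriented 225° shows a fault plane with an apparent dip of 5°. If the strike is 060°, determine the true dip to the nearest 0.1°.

18.7°

β = acute angle between strike 060° and section 225° = 15°.
tan(true dip) = tan 5° / sin 15° = 0.3380
δ = arctan(0.3380) = 18.68°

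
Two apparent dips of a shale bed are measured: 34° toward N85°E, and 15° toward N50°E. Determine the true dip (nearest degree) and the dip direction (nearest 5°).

true dip 40°, dip direction 120°

Represent each trace as a vector plunging at its apparent dip toward its trend (east-north-up frame): v₁ = (0.826, 0.072, -0.559), v₂ = (0.740, 0.621, -0.259).
n = v₁ × v₂ = (0.328, -0.200, 0.459) (taken with n_z > 0).
tan δ = √(n_x²+n_y²)/n_z = 0.385/0.459, so δ = 39.9°.
Dip direction = azimuth of (n_x, n_y) = atan2(0.328, -0.200) = 121°.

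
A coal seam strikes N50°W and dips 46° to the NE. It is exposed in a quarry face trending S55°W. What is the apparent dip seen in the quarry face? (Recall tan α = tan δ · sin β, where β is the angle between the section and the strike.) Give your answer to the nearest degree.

45°

The strike is N50°W and the section trends S55°W; the acute angle between them is β = 75°.
tan α = tan 46° × sin 75° = 1.0355 × 0.9659 = 1.0002
apparent dip = arctan 1.0002 = 45.01°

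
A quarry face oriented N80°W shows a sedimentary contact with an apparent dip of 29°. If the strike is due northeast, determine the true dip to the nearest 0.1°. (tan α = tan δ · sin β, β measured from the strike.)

The section is 55° from the strike.
tan(true dip) = tan 29° / sin 55° = 0.6767
true dip = arctan 0.6767 = 34.09°

34.1°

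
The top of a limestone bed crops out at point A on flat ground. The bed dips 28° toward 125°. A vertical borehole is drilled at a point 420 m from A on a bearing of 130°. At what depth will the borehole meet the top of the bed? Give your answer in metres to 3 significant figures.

222 m

The hole lies 5° from the dip direction, so the down-dip offset is 420 × cos 5° = 418.40 m.
Depth = down-dip offset × tan(dip) = 418.40 × tan 28° = 418.40 × 0.5317
Depth = 222.47 m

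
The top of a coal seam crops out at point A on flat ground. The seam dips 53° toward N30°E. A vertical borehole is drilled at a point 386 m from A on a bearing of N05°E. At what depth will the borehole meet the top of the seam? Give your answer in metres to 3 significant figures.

The hole lies 25° from the dip direction, so the down-dip offset is 386 × cos 25° = 349.83 m.
Depth = down-dip offset × tan(dip) = 349.83 × tan 53° = 349.83 × 1.3270
Depth = 464.25 m

464 m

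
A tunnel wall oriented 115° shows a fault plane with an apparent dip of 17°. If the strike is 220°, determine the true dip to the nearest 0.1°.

β = acute angle between strike 220° and section 115° = 75°.
tan(true dip) = tan 17° / sin 75° = 0.3165
δ = arctan(0.3165) = 17.56°

17.6°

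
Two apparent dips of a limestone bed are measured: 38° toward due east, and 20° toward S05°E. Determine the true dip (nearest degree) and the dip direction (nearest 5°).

The two traces are lines in the plane: v₁ = (sin 90°·cos 38°, cos 90°·cos 38°, −sin 38°), v₂ = (sin 175°·cos 20°, cos 175°·cos 20°, −sin 20°).
The plane normal is n = v₁ × v₂ ∝ (0.576, -0.219, 0.738).
True dip = arccos(n_z / |n|) = arccos(0.7673) = 39.9°.
Dip direction = atan2(0.576, -0.219) = 111° (azimuth of n's horizontal projection).

true dip 40°, dip direction 110°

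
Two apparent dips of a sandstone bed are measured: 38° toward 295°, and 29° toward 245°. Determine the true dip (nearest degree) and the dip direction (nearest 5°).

Each apparent-dip line lies in the plane. As unit vectors (x east, y north, z up), v₁ plunges 38°→295° and v₂ plunges 29°→245°.
The plane normal is n = v₁ × v₂ ∝ (-0.389, 0.142, 0.528).
True dip = arccos(n_z / |n|) = arccos(0.7869) = 38.1°.
The horizontal component of n points toward azimuth atan2(n_x, n_y) = 290°, the dip direction.

true dip 38°, dip direction 290°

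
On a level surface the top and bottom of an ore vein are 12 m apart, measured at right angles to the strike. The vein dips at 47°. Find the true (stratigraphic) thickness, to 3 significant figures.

8.78 m

True thickness t = w · sin(dip) = 12 × sin 47°
t = 12 × 0.7314 = 8.776 m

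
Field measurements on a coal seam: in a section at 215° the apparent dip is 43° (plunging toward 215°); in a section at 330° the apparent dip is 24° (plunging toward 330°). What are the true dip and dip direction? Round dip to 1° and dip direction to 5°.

Each apparent-dip line lies in the plane. As unit vectors (x east, y north, z up), v₁ plunges 43°→215° and v₂ plunges 24°→330°.
n = v₁ × v₂ = (-0.783, -0.141, 0.606) (taken with n_z > 0).
True dip = arccos(n_z / |n|) = arccos(0.6055) = 52.7°.
Dip direction = atan2(-0.783, -0.141) = 260° (azimuth of n's horizontal projection).

true dip 53°, dip direction 260°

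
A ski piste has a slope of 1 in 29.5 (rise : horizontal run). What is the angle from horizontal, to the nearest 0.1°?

tan θ = 1/29.5 = 0.0339
θ = arctan(0.0339) = 1.94°

1.9°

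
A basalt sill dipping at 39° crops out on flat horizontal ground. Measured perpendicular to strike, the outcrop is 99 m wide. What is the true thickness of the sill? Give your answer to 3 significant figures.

True thickness t = w · sin(dip) = 99 × sin 39°
t = 99 × 0.6293 = 62.303 m

62.3 m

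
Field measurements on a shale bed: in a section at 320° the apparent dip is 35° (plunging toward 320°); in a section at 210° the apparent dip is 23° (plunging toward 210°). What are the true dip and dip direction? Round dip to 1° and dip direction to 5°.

true dip 45°, dip direction 275°

Represent each trace as a vector plunging at its apparent dip toward its trend (east-north-up frame): v₁ = (-0.527, 0.628, -0.574), v₂ = (-0.460, -0.797, -0.391).
n = v₁ × v₂ = (-0.702, 0.058, 0.709) (taken with n_z > 0).
True dip = arccos(n_z / |n|) = arccos(0.7090) = 44.8°.
The horizontal component of n points toward azimuth atan2(n_x, n_y) = 275°, the dip direction.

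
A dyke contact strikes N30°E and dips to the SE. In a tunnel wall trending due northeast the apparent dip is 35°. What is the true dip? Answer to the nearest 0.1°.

69.7°

β = acute angle between strike N30°E and section due northeast = 15°.
tan(true dip) = tan 35° / sin 15° = 2.7054
δ = arctan(2.7054) = 69.71°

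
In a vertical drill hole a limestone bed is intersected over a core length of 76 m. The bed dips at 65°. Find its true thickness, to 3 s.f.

True thickness t = h · cos(dip) = 76 × cos 65°
t = 76 × 0.4226 = 32.119 m

32.1 m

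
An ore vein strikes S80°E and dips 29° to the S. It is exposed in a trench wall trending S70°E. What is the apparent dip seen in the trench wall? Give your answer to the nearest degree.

The section lies 10° from the strike.
tan(apparent dip) = tan 29° · sin 10° = 0.0963
α = arctan(0.0963) = 5.50°

5°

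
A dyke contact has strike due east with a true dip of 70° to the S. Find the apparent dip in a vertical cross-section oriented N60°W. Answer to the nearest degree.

The section lies 30° from the strike.
tan(apparent dip) = tan 70° · sin 30° = 1.3737
apparent dip = arctan 1.3737 = 53.95°

54°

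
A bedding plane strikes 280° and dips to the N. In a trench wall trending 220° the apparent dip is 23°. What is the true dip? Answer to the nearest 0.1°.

β = acute angle between strike 280° and section 220° = 60°.
tan δ = tan α / sin β = tan 23° / sin 60° = 0.4245 / 0.8660 = 0.4901
true dip = arctan 0.4901 = 26.11°

26.1°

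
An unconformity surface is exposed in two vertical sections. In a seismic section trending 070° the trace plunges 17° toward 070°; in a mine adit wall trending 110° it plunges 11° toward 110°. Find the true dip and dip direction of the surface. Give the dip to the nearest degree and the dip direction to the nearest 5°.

true dip 17°, dip direction 060°

The two traces are lines in the plane: v₁ = (sin 70°·cos 17°, cos 70°·cos 17°, −sin 17°), v₂ = (sin 110°·cos 11°, cos 110°·cos 11°, −sin 11°).
Cross product v₁ × v₂ gives the pole to the plane: n ∝ (0.161, 0.098, 0.603).
Dip δ = arctan(|n_h|/n_z) = arctan(0.188/0.603) = 17.3°.
Dip direction = atan2(0.161, 0.098) = 59° (azimuth of n's horizontal projection).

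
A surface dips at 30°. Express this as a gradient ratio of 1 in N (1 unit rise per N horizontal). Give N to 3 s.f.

1 in 1.73

1 : N means tan θ = 1/N, so N = 1/tan 30° = 1/0.5774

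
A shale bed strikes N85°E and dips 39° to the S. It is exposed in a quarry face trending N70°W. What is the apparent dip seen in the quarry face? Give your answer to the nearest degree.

The strike is N85°E and the section trends N70°W; the acute angle between them is β = 25°.
tan α = tan 39° × sin 25° = 0.8098 × 0.4226 = 0.3422
apparent dip = arctan 0.3422 = 18.89°

19°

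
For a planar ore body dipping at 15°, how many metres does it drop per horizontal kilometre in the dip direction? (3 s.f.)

268 m

drop per km = 1000 × tan 15° = 1000 × 0.2679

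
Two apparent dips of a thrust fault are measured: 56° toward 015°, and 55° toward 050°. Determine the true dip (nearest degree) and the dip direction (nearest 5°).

true dip 57°, dip direction 030°

Represent each trace as a vector plunging at its apparent dip toward its trend (east-north-up frame): v₁ = (0.145, 0.540, -0.829), v₂ = (0.439, 0.369, -0.819).
Cross product v₁ × v₂ gives the pole to the plane: n ∝ (0.137, 0.246, 0.184).
Dip δ = arctan(|n_h|/n_z) = arctan(0.281/0.184) = 56.8°.
Dip direction = azimuth of (n_x, n_y) = atan2(0.137, 0.246) = 29°.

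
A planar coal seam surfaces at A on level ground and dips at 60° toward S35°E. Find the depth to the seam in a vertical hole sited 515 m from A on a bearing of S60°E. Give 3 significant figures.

The hole lies 25° from the dip direction, so the down-dip offset is 515 × cos 25° = 466.75 m.
Depth = down-dip offset × tan(dip) = 466.75 × tan 60° = 466.75 × 1.7321
Depth = 808.43 m

808 m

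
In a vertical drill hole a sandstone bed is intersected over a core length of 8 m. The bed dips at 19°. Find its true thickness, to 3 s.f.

True thickness t = h · cos(dip) = 8 × cos 19°
t = 8 × 0.9455 = 7.564 m

7.56 m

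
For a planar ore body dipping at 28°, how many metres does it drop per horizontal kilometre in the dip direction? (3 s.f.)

drop per km = 1000 × tan 28° = 1000 × 0.5317

532 m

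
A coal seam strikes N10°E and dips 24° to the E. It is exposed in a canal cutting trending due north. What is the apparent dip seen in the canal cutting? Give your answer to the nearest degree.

The section lies 10° from the strike.
tan α = tan 24° × sin 10° = 0.4452 × 0.1736 = 0.0773
α = arctan(0.0773) = 4.42°

4°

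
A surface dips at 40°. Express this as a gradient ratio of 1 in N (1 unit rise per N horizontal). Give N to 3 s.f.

1 in 1.19

1 : N means tan θ = 1/N, so N = 1/tan 40° = 1/0.8391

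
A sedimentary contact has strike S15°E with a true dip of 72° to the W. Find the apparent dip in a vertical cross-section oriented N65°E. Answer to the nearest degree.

72°

The strike is S15°E and the section trends N65°E; the acute angle between them is β = 80°.
tan α = tan 72° × sin 80° = 3.0777 × 0.9848 = 3.0309
α = arctan(3.0309) = 71.74°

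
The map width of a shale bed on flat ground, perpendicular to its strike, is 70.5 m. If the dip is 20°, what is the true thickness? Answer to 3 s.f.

True thickness t = w · sin(dip) = 70.5 × sin 20°
t = 70.5 × 0.3420 = 24.112 m

24.1 m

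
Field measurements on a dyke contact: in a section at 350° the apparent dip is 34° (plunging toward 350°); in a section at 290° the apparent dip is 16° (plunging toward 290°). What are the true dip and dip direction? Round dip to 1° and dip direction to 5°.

The two traces are lines in the plane: v₁ = (sin 350°·cos 34°, cos 350°·cos 34°, −sin 34°), v₂ = (sin 290°·cos 16°, cos 290°·cos 16°, −sin 16°).
Cross product v₁ × v₂ gives the pole to the plane: n ∝ (-0.041, 0.465, 0.690).
tan δ = √(n_x²+n_y²)/n_z = 0.467/0.690, so δ = 34.1°.
Dip direction = azimuth of (n_x, n_y) = atan2(-0.041, 0.465) = 355°.

true dip 34°, dip direction 355°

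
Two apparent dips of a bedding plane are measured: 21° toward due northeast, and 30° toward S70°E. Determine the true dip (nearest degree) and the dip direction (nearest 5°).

true dip 31°, dip direction 095°

The two traces are lines in the plane: v₁ = (sin 45°·cos 21°, cos 45°·cos 21°, −sin 21°), v₂ = (sin 110°·cos 30°, cos 110°·cos 30°, −sin 30°).
Cross product v₁ × v₂ gives the pole to the plane: n ∝ (0.436, -0.038, 0.733).
tan δ = √(n_x²+n_y²)/n_z = 0.438/0.733, so δ = 30.9°.
The horizontal component of n points toward azimuth atan2(n_x, n_y) = 95°, the dip direction.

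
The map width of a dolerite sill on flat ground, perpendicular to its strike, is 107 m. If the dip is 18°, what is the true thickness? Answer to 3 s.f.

33.1 m

True thickness t = w · sin(dip) = 107 × sin 18°
t = 107 × 0.3090 = 33.065 m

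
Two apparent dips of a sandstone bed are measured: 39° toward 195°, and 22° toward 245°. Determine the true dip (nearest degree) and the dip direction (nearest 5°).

true dip 39°, dip direction 185°

Represent each trace as a vector plunging at its apparent dip toward its trend (east-north-up frame): v₁ = (-0.201, -0.751, -0.629), v₂ = (-0.840, -0.392, -0.375).
The plane normal is n = v₁ × v₂ ∝ (-0.035, -0.453, 0.552).
Dip δ = arctan(|n_h|/n_z) = arctan(0.455/0.552) = 39.5°.
Dip direction = azimuth of (n_x, n_y) = atan2(-0.035, -0.453) = 184°.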